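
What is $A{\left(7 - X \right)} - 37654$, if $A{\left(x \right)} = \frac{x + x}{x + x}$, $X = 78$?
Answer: $-37653$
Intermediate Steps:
$A{\left(x \right)} = 1$ ($A{\left(x \right)} = \frac{2 x}{2 x} = 2 x \frac{1}{2 x} = 1$)
$A{\left(7 - X \right)} - 37654 = 1 - 37654 = -37653$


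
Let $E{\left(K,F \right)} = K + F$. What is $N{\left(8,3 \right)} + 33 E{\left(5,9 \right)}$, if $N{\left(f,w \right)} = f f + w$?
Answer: $529$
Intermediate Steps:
$E{\left(K,F \right)} = F + K$
$N{\left(f,w \right)} = w + f^{2}$ ($N{\left(f,w \right)} = f^{2} + w = w + f^{2}$)
$N{\left(8,3 \right)} + 33 E{\left(5,9 \right)} = \left(3 + 8^{2}\right) + 33 \left(9 + 5\right) = \left(3 + 64\right) + 33 \cdot 14 = 67 + 462 = 529$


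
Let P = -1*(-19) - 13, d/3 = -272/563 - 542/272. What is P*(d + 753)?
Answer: 171261027/38284 ≈ 4473.4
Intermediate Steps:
d = -568695/76568 (d = 3*(-272/563 - 542/272) = 3*(-272*1/563 - 542*1/272) = 3*(-272/563 - 271/136) = 3*(-189565/76568) = -568695/76568 ≈ -7.4273)
P = 6 (P = 19 - 13 = 6)
P*(d + 753) = 6*(-568695/76568 + 753) = 6*(57087009/76568) = 171261027/38284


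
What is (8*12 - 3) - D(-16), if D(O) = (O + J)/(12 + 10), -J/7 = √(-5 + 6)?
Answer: 2069/22 ≈ 94.045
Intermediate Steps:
J = -7 (J = -7*√(-5 + 6) = -7*√1 = -7*1 = -7)
D(O) = -7/22 + O/22 (D(O) = (O - 7)/(12 + 10) = (-7 + O)/22 = (-7 + O)*(1/22) = -7/22 + O/22)
(8*12 - 3) - D(-16) = (8*12 - 3) - (-7/22 + (1/22)*(-16)) = (96 - 3) - (-7/22 - 8/11) = 93 - 1*(-23/22) = 93 + 23/22 = 2069/22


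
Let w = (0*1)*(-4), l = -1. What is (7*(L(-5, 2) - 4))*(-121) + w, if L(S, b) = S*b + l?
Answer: 12705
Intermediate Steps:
w = 0 (w = 0*(-4) = 0)
L(S, b) = -1 + S*b (L(S, b) = S*b - 1 = -1 + S*b)
(7*(L(-5, 2) - 4))*(-121) + w = (7*((-1 - 5*2) - 4))*(-121) + 0 = (7*((-1 - 10) - 4))*(-121) + 0 = (7*(-11 - 4))*(-121) + 0 = (7*(-15))*(-121) + 0 = -105*(-121) + 0 = 12705 + 0 = 12705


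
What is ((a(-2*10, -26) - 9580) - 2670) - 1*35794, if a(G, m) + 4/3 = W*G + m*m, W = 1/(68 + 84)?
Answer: -5400119/114 ≈ -47369.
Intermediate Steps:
W = 1/152 ≈ 0.0065789
a(G, m) = -4/3 + m² + G/152 (a(G, m) = -4/3 + (G/152 + m*m) = -4/3 + (G/152 + m²) = -4/3 + (m² + G/152) = -4/3 + m² + G/152)
((a(-2*10, -26) - 9580) - 2670) - 1*35794 = (((-4/3 + (-26)² + (-2*10)/152) - 9580) - 2670) - 1*35794 = (((-4/3 + 676 + (1/152)*(-20)) - 9580) - 2670) - 35794 = (((-4/3 + 676 - 5/38) - 9580) - 2670) - 35794 = ((76897/114 - 9580) - 2670) - 35794 = (-1015223/114 - 2670) - 35794 = -1319603/114 - 35794 = -5400119/114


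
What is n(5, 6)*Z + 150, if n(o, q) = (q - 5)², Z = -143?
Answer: 7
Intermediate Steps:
n(o, q) = (-5 + q)²
n(5, 6)*Z + 150 = (-5 + 6)²*(-143) + 150 = 1²*(-143) + 150 = 1*(-143) + 150 = -143 + 150 = 7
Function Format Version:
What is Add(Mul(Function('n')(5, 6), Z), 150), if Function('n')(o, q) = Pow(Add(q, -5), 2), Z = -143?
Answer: 7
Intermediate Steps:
Function('n')(o, q) = Pow(Add(-5, q), 2)
Add(Mul(Function('n')(5, 6), Z), 150) = Add(Mul(Pow(Add(-5, 6), 2), -143), 150) = Add(Mul(Pow(1, 2), -143), 150) = Add(Mul(1, -143), 150) = Add(-143, 150) = 7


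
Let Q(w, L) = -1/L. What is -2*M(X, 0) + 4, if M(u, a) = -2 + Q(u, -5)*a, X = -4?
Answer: 8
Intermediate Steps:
M(u, a) = -2 + a/5 (M(u, a) = -2 + (-1/(-5))*a = -2 + (-1*(-⅕))*a = -2 + a/5)
-2*M(X, 0) + 4 = -2*(-2 + (⅕)*0) + 4 = -2*(-2 + 0) + 4 = -2*(-2) + 4 = 4 + 4 = 8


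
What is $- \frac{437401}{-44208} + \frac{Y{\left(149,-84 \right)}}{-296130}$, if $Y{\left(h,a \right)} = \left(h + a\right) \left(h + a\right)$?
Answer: $\frac{4311359311}{436377168} \approx 9.8799$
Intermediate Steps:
$Y{\left(h,a \right)} = \left(a + h\right)^{2}$ ($Y{\left(h,a \right)} = \left(a + h\right) \left(a + h\right) = \left(a + h\right)^{2}$)
$- \frac{437401}{-44208} + \frac{Y{\left(149,-84 \right)}}{-296130} = - \frac{437401}{-44208} + \frac{\left(-84 + 149\right)^{2}}{-296130} = \left(-437401\right) \left(- \frac{1}{44208}\right) + 65^{2} \left(- \frac{1}{296130}\right) = \frac{437401}{44208} + 4225 \left(- \frac{1}{296130}\right) = \frac{437401}{44208} - \frac{845}{59226} = \frac{4311359311}{436377168}$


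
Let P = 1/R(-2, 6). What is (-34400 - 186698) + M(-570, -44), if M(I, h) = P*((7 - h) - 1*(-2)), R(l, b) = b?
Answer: -1326535/6 ≈ -2.2109e+5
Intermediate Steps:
P = ⅙ (P = 1/6 = ⅙ ≈ 0.16667)
M(I, h) = 3/2 - h/6 (M(I, h) = ((7 - h) - 1*(-2))/6 = ((7 - h) + 2)/6 = (9 - h)/6 = 3/2 - h/6)
(-34400 - 186698) + M(-570, -44) = (-34400 - 186698) + (3/2 - ⅙*(-44)) = -221098 + (3/2 + 22/3) = -221098 + 53/6 = -1326535/6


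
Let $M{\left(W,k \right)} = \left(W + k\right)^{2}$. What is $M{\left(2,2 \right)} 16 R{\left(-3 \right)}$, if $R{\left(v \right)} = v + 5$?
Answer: $512$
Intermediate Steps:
$R{\left(v \right)} = 5 + v$
$M{\left(2,2 \right)} 16 R{\left(-3 \right)} = \left(2 + 2\right)^{2} \cdot 16 \left(5 - 3\right) = 4^{2} \cdot 16 \cdot 2 = 16 \cdot 16 \cdot 2 = 256 \cdot 2 = 512$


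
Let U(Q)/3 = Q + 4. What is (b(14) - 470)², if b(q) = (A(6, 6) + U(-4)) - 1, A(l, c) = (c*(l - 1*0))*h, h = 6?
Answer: 65025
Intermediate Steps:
A(l, c) = 6*c*l (A(l, c) = (c*(l - 1*0))*6 = (c*(l + 0))*6 = (c*l)*6 = 6*c*l)
U(Q) = 12 + 3*Q (U(Q) = 3*(Q + 4) = 3*(4 + Q) = 12 + 3*Q)
b(q) = 215 (b(q) = (6*6*6 + (12 + 3*(-4))) - 1 = (216 + (12 - 12)) - 1 = (216 + 0) - 1 = 216 - 1 = 215)
(b(14) - 470)² = (215 - 470)² = (-255)² = 65025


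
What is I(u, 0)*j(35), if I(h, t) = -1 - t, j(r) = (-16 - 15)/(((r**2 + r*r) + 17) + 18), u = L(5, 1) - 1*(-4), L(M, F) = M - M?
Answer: 31/2485 ≈ 0.012475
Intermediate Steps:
L(M, F) = 0
u = 4 (u = 0 - 1*(-4) = 0 + 4 = 4)
j(r) = -31/(35 + 2*r**2) (j(r) = -31/(((r**2 + r**2) + 17) + 18) = -31/((2*r**2 + 17) + 18) = -31/((17 + 2*r**2) + 18) = -31/(35 + 2*r**2))
I(u, 0)*j(35) = (-1 - 1*0)*(-31/(35 + 2*35**2)) = (-1 + 0)*(-31/(35 + 2*1225)) = -(-31)/(35 + 2450) = -(-31)/2485 = -1*(-31/2485) = 31/2485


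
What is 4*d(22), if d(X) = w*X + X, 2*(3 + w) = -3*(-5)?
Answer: 484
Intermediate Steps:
w = 9/2 (w = -3 + (-3*(-5))/2 = -3 + (½)*15 = -3 + 15/2 = 9/2 ≈ 4.5000)
d(X) = 11*X/2 (d(X) = 9*X/2 + X = 11*X/2)
4*d(22) = 4*((11/2)*22) = 4*121 = 484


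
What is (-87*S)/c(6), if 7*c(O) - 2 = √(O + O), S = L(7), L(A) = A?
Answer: 4263/4 - 4263*√3/4 ≈ -780.18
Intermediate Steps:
S = 7
c(O) = 2/7 + √2*√O/7 (c(O) = 2/7 + √(O + O)/7 = 2/7 + √(2*O)/7 = 2/7 + (√2*√O)/7 = 2/7 + √2*√O/7)
(-87*S)/c(6) = (-87*7)/(2/7 + √2*√6/7) = -609/(2/7 + 2*√3/7)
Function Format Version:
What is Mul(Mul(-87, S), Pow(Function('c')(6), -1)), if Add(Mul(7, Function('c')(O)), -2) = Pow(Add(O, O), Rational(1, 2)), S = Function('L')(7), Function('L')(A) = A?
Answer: Add(Rational(4263, 4), Mul(Rational(-4263, 4), Pow(3, Rational(1, 2)))) ≈ -780.18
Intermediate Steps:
S = 7
Function('c')(O) = Add(Rational(2, 7), Mul(Rational(1, 7), Pow(2, Rational(1, 2)), Pow(O, Rational(1, 2)))) (Function('c')(O) = Add(Rational(2, 7), Mul(Rational(1, 7), Pow(Add(O, O), Rational(1, 2)))) = Add(Rational(2, 7), Mul(Rational(1, 7), Pow(Mul(2, O), Rational(1, 2)))) = Add(Rational(2, 7), Mul(Rational(1, 7), Mul(Pow(2, Rational(1, 2)), Pow(O, Rational(1, 2))))) = Add(Rational(2, 7), Mul(Rational(1, 7), Pow(2, Rational(1, 2)), Pow(O, Rational(1, 2)))))
Mul(Mul(-87, S), Pow(Function('c')(6), -1)) = Mul(Mul(-87, 7), Pow(Add(Rational(2, 7), Mul(Rational(1, 7), Pow(2, Rational(1, 2)), Pow(6, Rational(1, 2)))), -1)) = Mul(-609, Pow(Add(Rational(2, 7), Mul(Rational(2, 7), Pow(3, Rational(1, 2)))), -1))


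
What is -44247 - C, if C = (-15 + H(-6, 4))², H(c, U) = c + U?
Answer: -44536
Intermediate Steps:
H(c, U) = U + c
C = 289 (C = (-15 + (4 - 6))² = (-15 - 2)² = (-17)² = 289)
-44247 - C = -44247 - 1*289 = -44247 - 289 = -44536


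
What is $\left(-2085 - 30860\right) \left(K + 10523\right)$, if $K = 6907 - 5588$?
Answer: $-390134690$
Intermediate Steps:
$K = 1319$ ($K = 6907 - 5588 = 1319$)
$\left(-2085 - 30860\right) \left(K + 10523\right) = \left(-2085 - 30860\right) \left(1319 + 10523\right) = \left(-32945\right) 11842 = -390134690$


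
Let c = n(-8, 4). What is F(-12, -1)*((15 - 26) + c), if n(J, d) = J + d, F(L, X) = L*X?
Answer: -180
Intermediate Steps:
c = -4 (c = -8 + 4 = -4)
F(-12, -1)*((15 - 26) + c) = (-12*(-1))*((15 - 26) - 4) = 12*(-11 - 4) = 12*(-15) = -180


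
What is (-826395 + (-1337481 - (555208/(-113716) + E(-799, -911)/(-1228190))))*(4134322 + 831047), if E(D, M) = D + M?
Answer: -37515441297743406598893/3491621351 ≈ -1.0744e+13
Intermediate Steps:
(-826395 + (-1337481 - (555208/(-113716) + E(-799, -911)/(-1228190))))*(4134322 + 831047) = (-826395 + (-1337481 - (555208/(-113716) + (-799 - 911)/(-1228190))))*(4134322 + 831047) = (-826395 + (-1337481 - (555208*(-1/113716) - 1710*(-1/1228190))))*4965369 = (-826395 + (-1337481 - (-138802/28429 + 171/122819)))*4965369 = (-826395 + (-1337481 - 1*(-17042661479/3491621351)))*4965369 = (-826395 + (-1337481 + 17042661479/3491621351))*4965369 = (-826395 - 4669960173495352/3491621351)*4965369 = -7555418599854997/3491621351*4965369 = -37515441297743406598893/3491621351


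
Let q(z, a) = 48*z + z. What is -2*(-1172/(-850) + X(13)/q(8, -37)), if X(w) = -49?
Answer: -4263/1700 ≈ -2.5076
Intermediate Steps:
q(z, a) = 49*z
-2*(-1172/(-850) + X(13)/q(8, -37)) = -2*(-1172/(-850) - 49/(49*8)) = -2*(-1172*(-1/850) - 49/392) = -2*(586/425 - 49*1/392) = -2*(586/425 - 1/8) = -2*4263/3400 = -4263/1700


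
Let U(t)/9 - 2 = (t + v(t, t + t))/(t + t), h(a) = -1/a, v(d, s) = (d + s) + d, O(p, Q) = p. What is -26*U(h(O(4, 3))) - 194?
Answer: -1247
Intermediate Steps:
v(d, s) = s + 2*d
U(t) = 81/2 (U(t) = 18 + 9*((t + ((t + t) + 2*t))/(t + t)) = 18 + 9*((t + (2*t + 2*t))/((2*t))) = 18 + 9*((t + 4*t)*(1/(2*t))) = 18 + 9*((5*t)*(1/(2*t))) = 18 + 9*(5/2) = 18 + 45/2 = 81/2)
-26*U(h(O(4, 3))) - 194 = -26*81/2 - 194 = -1053 - 194 = -1247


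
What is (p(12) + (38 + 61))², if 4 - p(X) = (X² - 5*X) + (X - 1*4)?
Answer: 121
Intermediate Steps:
p(X) = 8 - X² + 4*X (p(X) = 4 - ((X² - 5*X) + (X - 1*4)) = 4 - ((X² - 5*X) + (X - 4)) = 4 - ((X² - 5*X) + (-4 + X)) = 4 - (-4 + X² - 4*X) = 4 + (4 - X² + 4*X) = 8 - X² + 4*X)
(p(12) + (38 + 61))² = ((8 - 1*12² + 4*12) + (38 + 61))² = ((8 - 1*144 + 48) + 99)² = ((8 - 144 + 48) + 99)² = (-88 + 99)² = 11² = 121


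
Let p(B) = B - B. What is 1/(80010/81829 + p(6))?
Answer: 81829/80010 ≈ 1.0227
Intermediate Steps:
p(B) = 0
1/(80010/81829 + p(6)) = 1/(80010/81829 + 0) = 1/(80010/81829) = 81829/80010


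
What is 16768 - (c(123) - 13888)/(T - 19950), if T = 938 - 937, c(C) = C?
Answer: 334491067/19949 ≈ 16767.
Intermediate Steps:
T = 1
16768 - (c(123) - 13888)/(T - 19950) = 16768 - (123 - 13888)/(1 - 19950) = 16768 - (-13765)/(-19949) = 16768 - (-13765)*(-1)/19949 = 16768 - 1*13765/19949 = 16768 - 13765/19949 = 334491067/19949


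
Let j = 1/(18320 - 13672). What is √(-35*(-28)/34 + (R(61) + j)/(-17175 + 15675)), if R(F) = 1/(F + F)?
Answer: √16740824145669218/24099880 ≈ 5.3688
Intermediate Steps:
R(F) = 1/(2*F)
j = 1/4648 ≈ 0.00021515
√(-35*(-28)/34 + (R(61) + j)/(-17175 + 15675)) = √(-35*(-28)/34 + ((½)/61 + 1/4648)/(-17175 + 15675)) = √(980*(1/34) + ((½)*(1/61) + 1/4648)/(-1500)) = √(490/17 + (1/122 + 1/4648)*(-1/1500)) = √(490/17 + (2385/283528)*(-1/1500)) = √(490/17 - 159/28352800) = √(13892869297/481997600) = √16740824145669218/24099880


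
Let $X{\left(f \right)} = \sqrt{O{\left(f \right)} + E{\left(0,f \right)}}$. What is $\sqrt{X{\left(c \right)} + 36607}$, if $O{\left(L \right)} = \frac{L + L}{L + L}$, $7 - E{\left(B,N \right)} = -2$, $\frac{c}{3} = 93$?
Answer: $\sqrt{36607 + \sqrt{10}} \approx 191.34$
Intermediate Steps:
$c = 279$ ($c = 3 \cdot 93 = 279$)
$E{\left(B,N \right)} = 9$ ($E{\left(B,N \right)} = 7 - -2 = 7 + 2 = 9$)
$O{\left(L \right)} = 1$ ($O{\left(L \right)} = \frac{2 L}{2 L} = 2 L \frac{1}{2 L} = 1$)
$X{\left(f \right)} = \sqrt{10}$ ($X{\left(f \right)} = \sqrt{1 + 9} = \sqrt{10}$)
$\sqrt{X{\left(c \right)} + 36607} = \sqrt{\sqrt{10} + 36607} = \sqrt{36607 + \sqrt{10}}$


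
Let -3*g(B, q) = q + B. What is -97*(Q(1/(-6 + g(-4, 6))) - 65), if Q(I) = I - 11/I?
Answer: -47627/60 ≈ -793.78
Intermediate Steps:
g(B, q) = -B/3 - q/3 (g(B, q) = -(q + B)/3 = -(B + q)/3 = -B/3 - q/3)
-97*(Q(1/(-6 + g(-4, 6))) - 65) = -97*((1/(-6 + (-1/3*(-4) - 1/3*6)) - 11/(1/(-6 + (-1/3*(-4) - 1/3*6)))) - 65) = -97*((1/(-6 + (4/3 - 2)) - 11/(1/(-6 + (4/3 - 2)))) - 65) = -97*((1/(-6 - 2/3) - 11/(1/(-6 - 2/3))) - 65) = -97*((1/(-20/3) - 11/(1/(-20/3))) - 65) = -97*((-3/20 - 11/(-3/20)) - 65) = -97*((-3/20 - 11*(-20/3)) - 65) = -97*((-3/20 + 220/3) - 65) = -97*(4391/60 - 65) = -97*491/60 = -47627/60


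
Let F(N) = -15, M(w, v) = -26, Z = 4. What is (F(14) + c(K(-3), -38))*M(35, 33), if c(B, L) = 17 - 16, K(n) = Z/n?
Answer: 364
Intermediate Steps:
K(n) = 4/n
c(B, L) = 1
(F(14) + c(K(-3), -38))*M(35, 33) = (-15 + 1)*(-26) = -14*(-26) = 364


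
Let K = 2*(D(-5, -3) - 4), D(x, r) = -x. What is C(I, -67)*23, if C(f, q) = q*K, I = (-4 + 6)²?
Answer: -3082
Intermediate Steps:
I = 4 (I = 2² = 4)
K = 2 (K = 2*(-1*(-5) - 4) = 2*(5 - 4) = 2*1 = 2)
C(f, q) = 2*q (C(f, q) = q*2 = 2*q)
C(I, -67)*23 = (2*(-67))*23 = -134*23 = -3082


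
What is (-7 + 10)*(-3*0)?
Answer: 0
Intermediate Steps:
(-7 + 10)*(-3*0) = 3*0 = 0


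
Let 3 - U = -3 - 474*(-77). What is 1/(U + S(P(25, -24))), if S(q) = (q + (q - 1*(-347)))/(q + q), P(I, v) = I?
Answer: -50/1824203 ≈ -2.7409e-5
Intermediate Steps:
S(q) = (347 + 2*q)/(2*q) (S(q) = (q + (q + 347))/((2*q)) = (q + (347 + q))*(1/(2*q)) = (347 + 2*q)*(1/(2*q)) = (347 + 2*q)/(2*q))
U = -36492 (U = 3 - (-3 - 474*(-77)) = 3 - (-3 + 36498) = 3 - 1*36495 = 3 - 36495 = -36492)
1/(U + S(P(25, -24))) = 1/(-36492 + (347/2 + 25)/25) = 1/(-36492 + (1/25)*(397/2)) = 1/(-36492 + 397/50) = 1/(-1824203/50) = -50/1824203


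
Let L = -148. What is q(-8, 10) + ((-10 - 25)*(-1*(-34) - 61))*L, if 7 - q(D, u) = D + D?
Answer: -139837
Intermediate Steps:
q(D, u) = 7 - 2*D (q(D, u) = 7 - (D + D) = 7 - 2*D)
q(-8, 10) + ((-10 - 25)*(-1*(-34) - 61))*L = (7 - 2*(-8)) + ((-10 - 25)*(-1*(-34) - 61))*(-148) = (7 + 16) - 35*(34 - 61)*(-148) = 23 - 35*(-27)*(-148) = 23 + 945*(-148) = 23 - 139860 = -139837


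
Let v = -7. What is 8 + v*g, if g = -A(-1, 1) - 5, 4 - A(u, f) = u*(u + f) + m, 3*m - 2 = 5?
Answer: 164/3 ≈ 54.667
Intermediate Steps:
m = 7/3 (m = ⅔ + (⅓)*5 = ⅔ + 5/3 = 7/3 ≈ 2.3333)
A(u, f) = 5/3 - u*(f + u) (A(u, f) = 4 - (u*(u + f) + 7/3) = 4 - (u*(f + u) + 7/3) = 4 - (7/3 + u*(f + u)) = 4 + (-7/3 - u*(f + u)) = 5/3 - u*(f + u))
g = -20/3 (g = -(5/3 - 1*(-1)² - 1*1*(-1)) - 5 = -(5/3 - 1*1 + 1) - 5 = -(5/3 - 1 + 1) - 5 = -1*5/3 - 5 = -5/3 - 5 = -20/3 ≈ -6.6667)
8 + v*g = 8 - 7*(-20/3) = 8 + 140/3 = 164/3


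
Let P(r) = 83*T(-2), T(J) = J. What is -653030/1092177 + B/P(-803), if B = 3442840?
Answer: -1192231790/57483 ≈ -20741.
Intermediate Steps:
P(r) = -166 (P(r) = 83*(-2) = -166)
-653030/1092177 + B/P(-803) = -653030/1092177 + 3442840/(-166) = -653030*1/1092177 + 3442840*(-1/166) = -34370/57483 - 20740 = -1192231790/57483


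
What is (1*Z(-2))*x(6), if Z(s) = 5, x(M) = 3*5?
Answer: 75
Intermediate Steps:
x(M) = 15
(1*Z(-2))*x(6) = (1*5)*15 = 5*15 = 75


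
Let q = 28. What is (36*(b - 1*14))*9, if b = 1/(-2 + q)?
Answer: -58806/13 ≈ -4523.5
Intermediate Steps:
b = 1/26 (b = 1/(-2 + 28) = 1/26 ≈ 0.038462)
(36*(b - 1*14))*9 = (36*(1/26 - 1*14))*9 = (36*(1/26 - 14))*9 = (36*(-363/26))*9 = -6534/13*9 = -58806/13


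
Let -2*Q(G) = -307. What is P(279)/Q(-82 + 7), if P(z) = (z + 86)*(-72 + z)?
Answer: 151110/307 ≈ 492.21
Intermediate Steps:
P(z) = (-72 + z)*(86 + z) (P(z) = (86 + z)*(-72 + z) = (-72 + z)*(86 + z))
Q(G) = 307/2 (Q(G) = -1/2*(-307) = 307/2)
P(279)/Q(-82 + 7) = (-6192 + 279**2 + 14*279)/(307/2) = (-6192 + 77841 + 3906)*(2/307) = 75555*(2/307) = 151110/307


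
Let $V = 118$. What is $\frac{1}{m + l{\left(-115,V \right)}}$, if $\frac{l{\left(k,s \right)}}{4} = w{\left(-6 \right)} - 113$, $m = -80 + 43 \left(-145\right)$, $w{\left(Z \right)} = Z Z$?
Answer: $- \frac{1}{6623} \approx -0.00015099$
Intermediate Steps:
$w{\left(Z \right)} = Z^{2}$
$m = -6315$ ($m = -80 - 6235 = -6315$)
$l{\left(k,s \right)} = -308$ ($l{\left(k,s \right)} = 4 \left(\left(-6\right)^{2} - 113\right) = 4 \left(36 - 113\right) = 4 \left(-77\right) = -308$)
$\frac{1}{m + l{\left(-115,V \right)}} = \frac{1}{-6315 - 308} = \frac{1}{-6623} = - \frac{1}{6623}$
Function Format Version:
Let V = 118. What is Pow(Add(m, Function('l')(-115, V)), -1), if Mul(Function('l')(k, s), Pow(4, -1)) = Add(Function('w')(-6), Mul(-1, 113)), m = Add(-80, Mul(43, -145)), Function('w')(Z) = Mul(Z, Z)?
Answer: Rational(-1, 6623) ≈ -0.00015099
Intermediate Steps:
Function('w')(Z) = Pow(Z, 2)
m = -6315 (m = Add(-80, -6235) = -6315)
Function('l')(k, s) = -308 (Function('l')(k, s) = Mul(4, Add(Pow(-6, 2), Mul(-1, 113))) = Mul(4, Add(36, -113)) = Mul(4, -77) = -308)
Pow(Add(m, Function('l')(-115, V)), -1) = Pow(Add(-6315, -308), -1) = Pow(-6623, -1) = Rational(-1, 6623)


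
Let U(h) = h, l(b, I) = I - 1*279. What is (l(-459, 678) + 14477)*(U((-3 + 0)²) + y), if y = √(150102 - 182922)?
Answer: 133884 + 29752*I*√8205 ≈ 1.3388e+5 + 2.695e+6*I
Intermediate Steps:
l(b, I) = -279 + I (l(b, I) = I - 279 = -279 + I)
y = 2*I*√8205 (y = √(-32820) = 2*I*√8205 ≈ 181.16*I)
(l(-459, 678) + 14477)*(U((-3 + 0)²) + y) = ((-279 + 678) + 14477)*((-3 + 0)² + 2*I*√8205) = (399 + 14477)*((-3)² + 2*I*√8205) = 14876*(9 + 2*I*√8205) = 133884 + 29752*I*√8205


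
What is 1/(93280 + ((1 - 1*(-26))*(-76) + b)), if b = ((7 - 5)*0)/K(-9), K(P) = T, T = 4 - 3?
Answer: 1/91228 ≈ 1.0962e-5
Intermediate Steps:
T = 1
K(P) = 1
b = 0 (b = ((7 - 5)*0)/1 = (2*0)*1 = 0*1 = 0)
1/(93280 + ((1 - 1*(-26))*(-76) + b)) = 1/(93280 + ((1 - 1*(-26))*(-76) + 0)) = 1/(93280 + ((1 + 26)*(-76) + 0)) = 1/(93280 + (27*(-76) + 0)) = 1/(93280 + (-2052 + 0)) = 1/(93280 - 2052) = 1/91228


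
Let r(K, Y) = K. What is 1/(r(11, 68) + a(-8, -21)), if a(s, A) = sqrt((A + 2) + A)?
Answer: 11/161 - 2*I*sqrt(10)/161 ≈ 0.068323 - 0.039283*I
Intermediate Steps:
a(s, A) = sqrt(2 + 2*A) (a(s, A) = sqrt((2 + A) + A) = sqrt(2 + 2*A))
1/(r(11, 68) + a(-8, -21)) = 1/(11 + sqrt(2 + 2*(-21))) = 1/(11 + sqrt(2 - 42)) = 1/(11 + sqrt(-40)) = 1/(11 + 2*I*sqrt(10))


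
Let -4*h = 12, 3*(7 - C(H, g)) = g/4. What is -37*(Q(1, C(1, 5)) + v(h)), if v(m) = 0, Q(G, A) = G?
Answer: -37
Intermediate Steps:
C(H, g) = 7 - g/12 (C(H, g) = 7 - g/(3*4) = 7 - g/12)
h = -3 (h = -¼*12 = -3)
-37*(Q(1, C(1, 5)) + v(h)) = -37*(1 + 0) = -37*1 = -37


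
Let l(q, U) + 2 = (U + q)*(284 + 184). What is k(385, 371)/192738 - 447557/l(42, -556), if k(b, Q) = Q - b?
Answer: 6161276665/3311706918 ≈ 1.8605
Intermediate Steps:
l(q, U) = -2 + 468*U + 468*q (l(q, U) = -2 + (U + q)*(284 + 184) = -2 + (U + q)*468 = -2 + (468*U + 468*q) = -2 + 468*U + 468*q)
k(385, 371)/192738 - 447557/l(42, -556) = (371 - 1*385)/192738 - 447557/(-2 + 468*(-556) + 468*42) = (371 - 385)*(1/192738) - 447557/(-2 - 260208 + 19656) = -14*1/192738 - 447557/(-240554) = -1/13767 - 447557*(-1/240554) = -1/13767 + 447557/240554 = 6161276665/3311706918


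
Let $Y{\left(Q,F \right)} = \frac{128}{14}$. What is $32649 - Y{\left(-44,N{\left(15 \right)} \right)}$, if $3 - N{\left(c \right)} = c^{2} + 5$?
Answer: $\frac{228479}{7} \approx 32640.0$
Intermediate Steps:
$N{\left(c \right)} = -2 - c^{2}$ ($N{\left(c \right)} = 3 - \left(c^{2} + 5\right) = 3 - \left(5 + c^{2}\right) = -2 - c^{2}$)
$Y{\left(Q,F \right)} = \frac{64}{7}$ ($Y{\left(Q,F \right)} = 128 \cdot \frac{1}{14} = \frac{64}{7}$)
$32649 - Y{\left(-44,N{\left(15 \right)} \right)} = 32649 - \frac{64}{7} = \frac{228479}{7}$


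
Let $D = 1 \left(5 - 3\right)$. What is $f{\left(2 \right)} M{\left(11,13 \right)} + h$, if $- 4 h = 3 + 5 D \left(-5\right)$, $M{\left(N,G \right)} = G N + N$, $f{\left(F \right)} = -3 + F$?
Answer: $- \frac{569}{4} \approx -142.25$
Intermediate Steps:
$D = 2$ ($D = 1 \cdot 2 = 2$)
$M{\left(N,G \right)} = N + G N$
$h = \frac{47}{4}$ ($h = - \frac{3 + 5 \cdot 2 \left(-5\right)}{4} = - \frac{3 + 10 \left(-5\right)}{4} = - \frac{3 - 50}{4} = \left(- \frac{1}{4}\right) \left(-47\right) = \frac{47}{4} \approx 11.75$)
$f{\left(2 \right)} M{\left(11,13 \right)} + h = \left(-3 + 2\right) 11 \left(1 + 13\right) + \frac{47}{4} = - 11 \cdot 14 + \frac{47}{4} = \left(-1\right) 154 + \frac{47}{4} = -154 + \frac{47}{4} = - \frac{569}{4}$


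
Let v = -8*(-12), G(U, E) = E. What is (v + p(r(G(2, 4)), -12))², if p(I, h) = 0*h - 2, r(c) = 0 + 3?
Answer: 8836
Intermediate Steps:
r(c) = 3
p(I, h) = -2 (p(I, h) = 0 - 2 = -2)
v = 96
(v + p(r(G(2, 4)), -12))² = (96 - 2)² = 94² = 8836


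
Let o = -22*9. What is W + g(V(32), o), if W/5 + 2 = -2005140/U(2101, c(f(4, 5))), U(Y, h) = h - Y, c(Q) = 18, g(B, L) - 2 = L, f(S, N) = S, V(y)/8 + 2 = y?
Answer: 9596602/2083 ≈ 4607.1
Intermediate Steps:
V(y) = -16 + 8*y
o = -198
g(B, L) = 2 + L
W = 10004870/2083 (W = -10 + 5*(-2005140/(18 - 1*2101)) = -10 + 5*(-2005140/(18 - 2101)) = -10 + 5*(-2005140/(-2083)) = -10 + 5*(-2005140*(-1/2083)) = -10 + 5*(2005140/2083) = -10 + 10025700/2083 = 10004870/2083 ≈ 4803.1)
W + g(V(32), o) = 10004870/2083 + (2 - 198) = 10004870/2083 - 196 = 9596602/2083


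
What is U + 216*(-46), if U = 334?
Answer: -9602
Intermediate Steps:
U + 216*(-46) = 334 + 216*(-46) = 334 - 9936 = -9602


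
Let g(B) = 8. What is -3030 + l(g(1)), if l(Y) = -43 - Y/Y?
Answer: -3074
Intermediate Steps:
l(Y) = -44 (l(Y) = -43 - 1*1 = -43 - 1 = -44)
-3030 + l(g(1)) = -3030 - 44 = -3074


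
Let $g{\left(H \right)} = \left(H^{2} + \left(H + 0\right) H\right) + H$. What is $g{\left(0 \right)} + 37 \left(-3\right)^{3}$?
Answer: $-999$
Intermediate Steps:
$g{\left(H \right)} = H + 2 H^{2}$ ($g{\left(H \right)} = \left(H^{2} + H H\right) + H = \left(H^{2} + H^{2}\right) + H = 2 H^{2} + H = H + 2 H^{2}$)
$g{\left(0 \right)} + 37 \left(-3\right)^{3} = 0 \left(1 + 2 \cdot 0\right) + 37 \left(-3\right)^{3} = 0 \left(1 + 0\right) + 37 \left(-27\right) = 0 \cdot 1 - 999 = 0 - 999 = -999$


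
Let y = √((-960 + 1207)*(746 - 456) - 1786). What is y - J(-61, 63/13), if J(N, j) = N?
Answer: 61 + 2*√17461 ≈ 325.28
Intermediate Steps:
y = 2*√17461 (y = √(247*290 - 1786) = √(71630 - 1786) = √69844 = 2*√17461 ≈ 264.28)
y - J(-61, 63/13) = 2*√17461 - 1*(-61) = 2*√17461 + 61 = 61 + 2*√17461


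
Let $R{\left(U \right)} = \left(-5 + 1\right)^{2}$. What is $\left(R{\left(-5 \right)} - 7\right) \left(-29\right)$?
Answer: $-261$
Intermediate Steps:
$R{\left(U \right)} = 16$ ($R{\left(U \right)} = \left(-4\right)^{2} = 16$)
$\left(R{\left(-5 \right)} - 7\right) \left(-29\right) = \left(16 - 7\right) \left(-29\right) = 9 \left(-29\right) = -261$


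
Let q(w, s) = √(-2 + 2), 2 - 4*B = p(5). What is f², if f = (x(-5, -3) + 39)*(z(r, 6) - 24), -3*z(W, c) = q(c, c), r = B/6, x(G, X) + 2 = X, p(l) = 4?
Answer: 665856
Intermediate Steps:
B = -½ (B = ½ - ¼*4 = ½ - 1 = -½ ≈ -0.50000)
q(w, s) = 0 (q(w, s) = √0 = 0)
x(G, X) = -2 + X
r = -1/12 (r = -½/6 = -½*⅙ = -1/12 ≈ -0.083333)
z(W, c) = 0 (z(W, c) = -⅓*0 = 0)
f = -816 (f = ((-2 - 3) + 39)*(0 - 24) = (-5 + 39)*(-24) = 34*(-24) = -816)
f² = (-816)² = 665856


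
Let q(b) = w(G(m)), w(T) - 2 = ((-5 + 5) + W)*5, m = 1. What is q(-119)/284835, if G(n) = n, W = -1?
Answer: -1/94945 ≈ -1.0532e-5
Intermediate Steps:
w(T) = -3 (w(T) = 2 + ((-5 + 5) - 1)*5 = 2 + (0 - 1)*5 = 2 - 1*5 = 2 - 5 = -3)
q(b) = -3
q(-119)/284835 = -3/284835 = -3*1/284835 = -1/94945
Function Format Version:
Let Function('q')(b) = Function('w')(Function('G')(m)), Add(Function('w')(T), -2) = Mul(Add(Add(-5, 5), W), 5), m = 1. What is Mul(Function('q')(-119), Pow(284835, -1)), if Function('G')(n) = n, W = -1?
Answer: Rational(-1, 94945) ≈ -1.0532e-5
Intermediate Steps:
Function('w')(T) = -3 (Function('w')(T) = Add(2, Mul(Add(Add(-5, 5), -1), 5)) = Add(2, Mul(Add(0, -1), 5)) = Add(2, Mul(-1, 5)) = Add(2, -5) = -3)
Function('q')(b) = -3
Mul(Function('q')(-119), Pow(284835, -1)) = Mul(-3, Pow(284835, -1)) = Mul(-3, Rational(1, 284835)) = Rational(-1, 94945)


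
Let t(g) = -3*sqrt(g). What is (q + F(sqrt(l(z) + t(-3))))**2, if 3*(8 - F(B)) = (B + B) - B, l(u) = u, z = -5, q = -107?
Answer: (297 + sqrt(-5 - 3*I*sqrt(3)))**2/9 ≈ 9869.8 - 163.66*I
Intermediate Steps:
F(B) = 8 - B/3 (F(B) = 8 - ((B + B) - B)/3 = 8 - (2*B - B)/3 = 8 - B/3)
(q + F(sqrt(l(z) + t(-3))))**2 = (-107 + (8 - sqrt(-5 - 3*I*sqrt(3))/3))**2 = (-99 - sqrt(-5 - 3*I*sqrt(3))/3)**2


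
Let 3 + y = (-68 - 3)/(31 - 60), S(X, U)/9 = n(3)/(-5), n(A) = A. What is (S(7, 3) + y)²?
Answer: 744769/21025 ≈ 35.423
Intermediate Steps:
S(X, U) = -27/5 (S(X, U) = 9*(3/(-5)) = 9*(3*(-⅕)) = 9*(-⅗) = -27/5)
y = -16/29 (y = -3 + (-68 - 3)/(31 - 60) = -3 - 71/(-29) = -3 - 71*(-1/29) = -3 + 71/29 = -16/29 ≈ -0.55172)
(S(7, 3) + y)² = (-27/5 - 16/29)² = (-863/145)² = 744769/21025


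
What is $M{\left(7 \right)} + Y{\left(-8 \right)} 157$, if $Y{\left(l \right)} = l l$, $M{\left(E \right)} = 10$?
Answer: $10058$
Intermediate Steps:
$Y{\left(l \right)} = l^{2}$
$M{\left(7 \right)} + Y{\left(-8 \right)} 157 = 10 + \left(-8\right)^{2} \cdot 157 = 10 + 64 \cdot 157 = 10 + 10048 = 10058$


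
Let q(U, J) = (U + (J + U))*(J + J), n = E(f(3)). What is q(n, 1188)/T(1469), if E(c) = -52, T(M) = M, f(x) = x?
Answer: 2575584/1469 ≈ 1753.3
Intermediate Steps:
n = -52
q(U, J) = 2*J*(J + 2*U) (q(U, J) = (J + 2*U)*(2*J) = 2*J*(J + 2*U))
q(n, 1188)/T(1469) = (2*1188*(1188 + 2*(-52)))/1469 = (2*1188*(1188 - 104))*(1/1469) = (2*1188*1084)*(1/1469) = 2575584*(1/1469) = 2575584/1469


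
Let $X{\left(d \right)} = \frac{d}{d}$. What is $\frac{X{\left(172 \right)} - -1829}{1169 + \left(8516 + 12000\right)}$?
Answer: $\frac{366}{4337} \approx 0.08439$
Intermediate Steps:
$X{\left(d \right)} = 1$
$\frac{X{\left(172 \right)} - -1829}{1169 + \left(8516 + 12000\right)} = \frac{1 - -1829}{1169 + \left(8516 + 12000\right)} = \frac{1 + \left(1892 - 63\right)}{1169 + 20516} = \frac{1 + 1829}{21685} = 1830 \cdot \frac{1}{21685} = \frac{366}{4337}$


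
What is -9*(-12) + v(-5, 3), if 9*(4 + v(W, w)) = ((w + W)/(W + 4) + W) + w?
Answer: 104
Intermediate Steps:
v(W, w) = -4 + W/9 + w/9 + (W + w)/(9*(4 + W)) (v(W, w) = -4 + (((w + W)/(W + 4) + W) + w)/9 = -4 + (((W + w)/(4 + W) + W) + w)/9 = -4 + ((W + (W + w)/(4 + W)) + w)/9 = -4 + (W + w + (W + w)/(4 + W))/9 = -4 + (W/9 + w/9 + (W + w)/(9*(4 + W))) = -4 + W/9 + w/9 + (W + w)/(9*(4 + W)))
-9*(-12) + v(-5, 3) = -9*(-12) + (-144 + (-5)**2 - 31*(-5) + 5*3 - 5*3)/(9*(4 - 5)) = 108 + (1/9)*(-144 + 25 + 155 + 15 - 15)/(-1) = 108 + (1/9)*(-1)*36 = 108 - 4 = 104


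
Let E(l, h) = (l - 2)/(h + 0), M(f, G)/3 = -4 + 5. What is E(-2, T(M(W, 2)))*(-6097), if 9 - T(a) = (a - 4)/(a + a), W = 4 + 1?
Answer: 146328/55 ≈ 2660.5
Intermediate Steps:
W = 5
M(f, G) = 3 (M(f, G) = 3*(-4 + 5) = 3*1 = 3)
T(a) = 9 - (-4 + a)/(2*a) (T(a) = 9 - (a - 4)/(a + a) = 9 - (-4 + a)/(2*a))
E(l, h) = (-2 + l)/h
E(-2, T(M(W, 2)))*(-6097) = ((-2 - 2)/(17/2 + 2/3))*(-6097) = (-4/(17/2 + 2*(⅓)))*(-6097) = (-4/(17/2 + ⅔))*(-6097) = (-4/(55/6))*(-6097) = ((6/55)*(-4))*(-6097) = -24/55*(-6097) = 146328/55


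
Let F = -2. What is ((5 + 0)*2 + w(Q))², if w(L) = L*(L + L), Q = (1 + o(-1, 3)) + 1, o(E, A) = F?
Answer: 100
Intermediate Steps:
o(E, A) = -2
Q = 0 (Q = (1 - 2) + 1 = -1 + 1 = 0)
w(L) = 2*L² (w(L) = L*(2*L) = 2*L²)
((5 + 0)*2 + w(Q))² = ((5 + 0)*2 + 2*0²)² = (5*2 + 2*0)² = (10 + 0)² = 10² = 100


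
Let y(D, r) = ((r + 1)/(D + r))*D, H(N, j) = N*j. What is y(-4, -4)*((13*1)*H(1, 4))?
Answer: -78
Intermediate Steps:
y(D, r) = D*(1 + r)/(D + r) (y(D, r) = ((1 + r)/(D + r))*D = D*(1 + r)/(D + r))
y(-4, -4)*((13*1)*H(1, 4)) = (-4*(1 - 4)/(-4 - 4))*((13*1)*(1*4)) = (-4*(-3)/(-8))*(13*4) = -4*(-⅛)*(-3)*52 = -3/2*52 = -78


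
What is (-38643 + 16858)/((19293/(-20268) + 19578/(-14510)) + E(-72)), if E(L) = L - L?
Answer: 1067786982300/112791389 ≈ 9466.9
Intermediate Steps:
E(L) = 0
(-38643 + 16858)/((19293/(-20268) + 19578/(-14510)) + E(-72)) = (-38643 + 16858)/((19293/(-20268) + 19578/(-14510)) + 0) = -21785/((19293*(-1/20268) + 19578*(-1/14510)) + 0) = -21785/((-6431/6756 - 9789/7255) + 0) = -21785/(-112791389/49014780 + 0) = -21785/(-112791389/49014780) = -21785*(-49014780/112791389) = 1067786982300/112791389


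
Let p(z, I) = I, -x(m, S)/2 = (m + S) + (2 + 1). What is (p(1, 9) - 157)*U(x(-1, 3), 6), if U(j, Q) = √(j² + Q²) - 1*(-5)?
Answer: -740 - 296*√34 ≈ -2466.0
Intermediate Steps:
x(m, S) = -6 - 2*S - 2*m (x(m, S) = -2*((m + S) + (2 + 1)) = -2*((S + m) + 3) = -2*(3 + S + m) = -6 - 2*S - 2*m)
U(j, Q) = 5 + √(Q² + j²) (U(j, Q) = √(Q² + j²) + 5 = 5 + √(Q² + j²))
(p(1, 9) - 157)*U(x(-1, 3), 6) = (9 - 157)*(5 + √(6² + (-6 - 2*3 - 2*(-1))²)) = -148*(5 + √(36 + (-6 - 6 + 2)²)) = -148*(5 + √(36 + (-10)²)) = -148*(5 + √(36 + 100)) = -148*(5 + √136) = -148*(5 + 2*√34) = -740 - 296*√34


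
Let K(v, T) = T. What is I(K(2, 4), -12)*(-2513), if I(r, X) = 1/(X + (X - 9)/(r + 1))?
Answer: 12565/81 ≈ 155.12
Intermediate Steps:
I(r, X) = 1/(X + (-9 + X)/(1 + r))
I(K(2, 4), -12)*(-2513) = ((1 + 4)/(-9 + 2*(-12) - 12*4))*(-2513) = (5/(-9 - 24 - 48))*(-2513) = (5/(-81))*(-2513) = -1/81*5*(-2513) = -5/81*(-2513) = 12565/81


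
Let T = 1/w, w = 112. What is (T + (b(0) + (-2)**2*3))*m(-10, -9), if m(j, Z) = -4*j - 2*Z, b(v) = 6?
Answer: 58493/56 ≈ 1044.5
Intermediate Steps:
T = 1/112 ≈ 0.0089286
(T + (b(0) + (-2)**2*3))*m(-10, -9) = (1/112 + (6 + (-2)**2*3))*(-4*(-10) - 2*(-9)) = (1/112 + (6 + 4*3))*(40 + 18) = (1/112 + (6 + 12))*58 = (1/112 + 18)*58 = (2017/112)*58 = 58493/56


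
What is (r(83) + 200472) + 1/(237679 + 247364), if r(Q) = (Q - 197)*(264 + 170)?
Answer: 73239552829/485043 ≈ 1.5100e+5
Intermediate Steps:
r(Q) = -85498 + 434*Q (r(Q) = (-197 + Q)*434 = -85498 + 434*Q)
(r(83) + 200472) + 1/(237679 + 247364) = ((-85498 + 434*83) + 200472) + 1/(237679 + 247364) = ((-85498 + 36022) + 200472) + 1/485043 = (-49476 + 200472) + 1/485043 = 150996 + 1/485043 = 73239552829/485043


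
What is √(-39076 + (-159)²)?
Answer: I*√13795 ≈ 117.45*I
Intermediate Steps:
√(-39076 + (-159)²) = √(-39076 + 25281) = √(-13795) = I*√13795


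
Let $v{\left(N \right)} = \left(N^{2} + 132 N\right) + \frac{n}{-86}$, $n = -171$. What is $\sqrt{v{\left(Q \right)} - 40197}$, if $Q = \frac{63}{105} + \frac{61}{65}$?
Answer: $\frac{i \sqrt{49983920594}}{1118} \approx 199.97 i$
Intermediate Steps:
$Q = \frac{20}{13}$ ($Q = 63 \cdot \frac{1}{105} + 61 \cdot \frac{1}{65} = \frac{3}{5} + \frac{61}{65} = \frac{20}{13} \approx 1.5385$)
$v{\left(N \right)} = \frac{171}{86} + N^{2} + 132 N$ ($v{\left(N \right)} = \left(N^{2} + 132 N\right) - \frac{171}{-86} = \left(N^{2} + 132 N\right) - - \frac{171}{86} = \left(N^{2} + 132 N\right) + \frac{171}{86} = \frac{171}{86} + N^{2} + 132 N$)
$\sqrt{v{\left(Q \right)} - 40197} = \sqrt{\left(\frac{171}{86} + \left(\frac{20}{13}\right)^{2} + 132 \cdot \frac{20}{13}\right) - 40197} = \sqrt{\left(\frac{171}{86} + \frac{400}{169} + \frac{2640}{13}\right) - 40197} = \sqrt{\frac{3014819}{14534} - 40197} = \sqrt{- \frac{581208379}{14534}} = \frac{i \sqrt{49983920594}}{1118}$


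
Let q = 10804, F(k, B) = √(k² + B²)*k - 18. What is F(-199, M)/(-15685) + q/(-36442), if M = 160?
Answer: -84402392/285796385 + 199*√65201/15685 ≈ 2.9443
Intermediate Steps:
F(k, B) = -18 + k*√(B² + k²) (F(k, B) = √(B² + k²)*k - 18 = k*√(B² + k²) - 18 = -18 + k*√(B² + k²))
F(-199, M)/(-15685) + q/(-36442) = (-18 - 199*√(160² + (-199)²))/(-15685) + 10804/(-36442) = (-18 - 199*√(25600 + 39601))*(-1/15685) + 10804*(-1/36442) = (-18 - 199*√65201)*(-1/15685) - 5402/18221 = (18/15685 + 199*√65201/15685) - 5402/18221 = -84402392/285796385 + 199*√65201/15685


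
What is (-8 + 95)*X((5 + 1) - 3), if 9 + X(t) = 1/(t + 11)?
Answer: -10875/14 ≈ -776.79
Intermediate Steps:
X(t) = -9 + 1/(11 + t) (X(t) = -9 + 1/(t + 11) = -9 + 1/(11 + t))
(-8 + 95)*X((5 + 1) - 3) = (-8 + 95)*((-98 - 9*((5 + 1) - 3))/(11 + ((5 + 1) - 3))) = 87*((-98 - 9*(6 - 3))/(11 + (6 - 3))) = 87*((-98 - 9*3)/(11 + 3)) = 87*((-98 - 27)/14) = 87*((1/14)*(-125)) = 87*(-125/14) = -10875/14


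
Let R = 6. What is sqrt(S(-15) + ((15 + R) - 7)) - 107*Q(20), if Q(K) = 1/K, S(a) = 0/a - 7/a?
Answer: -107/20 + sqrt(3255)/15 ≈ -1.5465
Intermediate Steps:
S(a) = -7/a (S(a) = 0 - 7/a = -7/a)
sqrt(S(-15) + ((15 + R) - 7)) - 107*Q(20) = sqrt(-7/(-15) + ((15 + 6) - 7)) - 107/20 = sqrt(-7*(-1/15) + (21 - 7)) - 107*1/20 = sqrt(7/15 + 14) - 107/20 = sqrt(217/15) - 107/20 = sqrt(3255)/15 - 107/20 = -107/20 + sqrt(3255)/15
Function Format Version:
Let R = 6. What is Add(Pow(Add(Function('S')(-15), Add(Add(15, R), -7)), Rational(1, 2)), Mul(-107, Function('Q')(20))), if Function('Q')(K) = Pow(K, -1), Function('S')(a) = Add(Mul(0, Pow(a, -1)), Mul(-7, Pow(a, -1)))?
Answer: Add(Rational(-107, 20), Mul(Rational(1, 15), Pow(3255, Rational(1, 2)))) ≈ -1.5465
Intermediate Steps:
Function('S')(a) = Mul(-7, Pow(a, -1)) (Function('S')(a) = Add(0, Mul(-7, Pow(a, -1))) = Mul(-7, Pow(a, -1)))
Add(Pow(Add(Function('S')(-15), Add(Add(15, R), -7)), Rational(1, 2)), Mul(-107, Function('Q')(20))) = Add(Pow(Add(Mul(-7, Pow(-15, -1)), Add(Add(15, 6), -7)), Rational(1, 2)), Mul(-107, Pow(20, -1))) = Add(Pow(Add(Mul(-7, Rational(-1, 15)), Add(21, -7)), Rational(1, 2)), Mul(-107, Rational(1, 20))) = Add(Pow(Add(Rational(7, 15), 14), Rational(1, 2)), Rational(-107, 20)) = Add(Pow(Rational(217, 15), Rational(1, 2)), Rational(-107, 20)) = Add(Mul(Rational(1, 15), Pow(3255, Rational(1, 2))), Rational(-107, 20)) = Add(Rational(-107, 20), Mul(Rational(1, 15), Pow(3255, Rational(1, 2))))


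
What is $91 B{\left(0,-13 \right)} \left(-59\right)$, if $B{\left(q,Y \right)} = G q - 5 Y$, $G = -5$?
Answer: $-348985$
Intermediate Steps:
$B{\left(q,Y \right)} = - 5 Y - 5 q$ ($B{\left(q,Y \right)} = - 5 q - 5 Y = - 5 Y - 5 q$)
$91 B{\left(0,-13 \right)} \left(-59\right) = 91 \left(\left(-5\right) \left(-13\right) - 0\right) \left(-59\right) = 91 \left(65 + 0\right) \left(-59\right) = 91 \cdot 65 \left(-59\right) = 5915 \left(-59\right) = -348985$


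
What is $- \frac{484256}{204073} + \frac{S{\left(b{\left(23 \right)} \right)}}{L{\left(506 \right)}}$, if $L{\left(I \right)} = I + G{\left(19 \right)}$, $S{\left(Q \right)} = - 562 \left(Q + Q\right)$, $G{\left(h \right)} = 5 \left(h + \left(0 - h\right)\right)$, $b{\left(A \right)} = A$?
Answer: $- \frac{120015842}{2244803} \approx -53.464$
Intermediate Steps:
$G{\left(h \right)} = 0$ ($G{\left(h \right)} = 5 \left(h - h\right) = 5 \cdot 0 = 0$)
$S{\left(Q \right)} = - 1124 Q$ ($S{\left(Q \right)} = - 562 \cdot 2 Q = - 1124 Q$)
$L{\left(I \right)} = I$ ($L{\left(I \right)} = I + 0 = I$)
$- \frac{484256}{204073} + \frac{S{\left(b{\left(23 \right)} \right)}}{L{\left(506 \right)}} = - \frac{484256}{204073} + \frac{\left(-1124\right) 23}{506} = \left(-484256\right) \frac{1}{204073} - \frac{562}{11} = - \frac{484256}{204073} - \frac{562}{11} = - \frac{120015842}{2244803}$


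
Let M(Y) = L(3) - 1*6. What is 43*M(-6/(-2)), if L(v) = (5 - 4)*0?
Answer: -258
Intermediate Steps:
L(v) = 0 (L(v) = 1*0 = 0)
M(Y) = -6 (M(Y) = 0 - 1*6 = 0 - 6 = -6)
43*M(-6/(-2)) = 43*(-6) = -258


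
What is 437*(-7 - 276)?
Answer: -123671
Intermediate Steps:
437*(-7 - 276) = 437*(-283) = -123671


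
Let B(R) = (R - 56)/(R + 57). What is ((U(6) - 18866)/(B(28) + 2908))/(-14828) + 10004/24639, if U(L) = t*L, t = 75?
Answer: 764602636343/1881172176708 ≈ 0.40645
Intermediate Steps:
B(R) = (-56 + R)/(57 + R)
U(L) = 75*L
((U(6) - 18866)/(B(28) + 2908))/(-14828) + 10004/24639 = ((75*6 - 18866)/((-56 + 28)/(57 + 28) + 2908))/(-14828) + 10004/24639 = ((450 - 18866)/(-28/85 + 2908))*(-1/14828) + 10004*(1/24639) = -18416/((1/85)*(-28) + 2908)*(-1/14828) + 10004/24639 = -18416/(-28/85 + 2908)*(-1/14828) + 10004/24639 = -18416/247152/85*(-1/14828) + 10004/24639 = -18416*85/247152*(-1/14828) + 10004/24639 = -97835/15447*(-1/14828) + 10004/24639 = 97835/229048116 + 10004/24639 = 764602636343/1881172176708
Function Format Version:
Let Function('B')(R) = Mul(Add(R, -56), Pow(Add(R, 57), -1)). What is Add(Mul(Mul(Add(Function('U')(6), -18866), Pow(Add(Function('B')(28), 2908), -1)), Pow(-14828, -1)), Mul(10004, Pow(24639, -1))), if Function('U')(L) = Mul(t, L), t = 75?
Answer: Rational(764602636343, 1881172176708) ≈ 0.40645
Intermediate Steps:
Function('B')(R) = Mul(Pow(Add(57, R), -1), Add(-56, R)) (Function('B')(R) = Mul(Add(-56, R), Pow(Add(57, R), -1)) = Mul(Pow(Add(57, R), -1), Add(-56, R)))
Function('U')(L) = Mul(75, L)
Add(Mul(Mul(Add(Function('U')(6), -18866), Pow(Add(Function('B')(28), 2908), -1)), Pow(-14828, -1)), Mul(10004, Pow(24639, -1))) = Add(Mul(Mul(Add(Mul(75, 6), -18866), Pow(Add(Mul(Pow(Add(57, 28), -1), Add(-56, 28)), 2908), -1)), Pow(-14828, -1)), Mul(10004, Pow(24639, -1))) = Add(Mul(Mul(Add(450, -18866), Pow(Add(Mul(Pow(85, -1), -28), 2908), -1)), Rational(-1, 14828)), Mul(10004, Rational(1, 24639))) = Add(Mul(Mul(-18416, Pow(Add(Mul(Rational(1, 85), -28), 2908), -1)), Rational(-1, 14828)), Rational(10004, 24639)) = Add(Mul(Mul(-18416, Pow(Add(Rational(-28, 85), 2908), -1)), Rational(-1, 14828)), Rational(10004, 24639)) = Add(Mul(Mul(-18416, Pow(Rational(247152, 85), -1)), Rational(-1, 14828)), Rational(10004, 24639)) = Add(Mul(Mul(-18416, Rational(85, 247152)), Rational(-1, 14828)), Rational(10004, 24639)) = Add(Mul(Rational(-97835, 15447), Rational(-1, 14828)), Rational(10004, 24639)) = Add(Rational(97835, 229048116), Rational(10004, 24639)) = Rational(764602636343, 1881172176708)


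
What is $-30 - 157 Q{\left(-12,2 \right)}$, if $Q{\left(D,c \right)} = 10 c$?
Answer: $-3170$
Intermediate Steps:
$-30 - 157 Q{\left(-12,2 \right)} = -30 - 157 \cdot 10 \cdot 2 = -30 - 3140 = -3170$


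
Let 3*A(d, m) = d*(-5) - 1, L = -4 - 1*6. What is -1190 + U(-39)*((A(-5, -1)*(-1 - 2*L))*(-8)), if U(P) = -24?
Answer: 27994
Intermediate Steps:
L = -10 (L = -4 - 6 = -10)
A(d, m) = -1/3 - 5*d/3 (A(d, m) = (d*(-5) - 1)/3 = (-5*d - 1)/3 = (-1 - 5*d)/3 = -1/3 - 5*d/3)
-1190 + U(-39)*((A(-5, -1)*(-1 - 2*L))*(-8)) = -1190 - 24*(-1/3 - 5/3*(-5))*(-1 - 2*(-10))*(-8) = -1190 - 24*(-1/3 + 25/3)*(-1 + 20)*(-8) = -1190 - 24*8*19*(-8) = -1190 - 3648*(-8) = -1190 - 24*(-1216) = -1190 + 29184 = 27994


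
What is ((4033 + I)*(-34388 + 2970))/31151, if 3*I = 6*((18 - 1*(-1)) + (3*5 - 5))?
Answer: -128531038/31151 ≈ -4126.1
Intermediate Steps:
I = 58 (I = (6*((18 - 1*(-1)) + (3*5 - 5)))/3 = (6*((18 + 1) + (15 - 5)))/3 = (6*(19 + 10))/3 = (6*29)/3 = (⅓)*174 = 58)
((4033 + I)*(-34388 + 2970))/31151 = ((4033 + 58)*(-34388 + 2970))/31151 = (4091*(-31418))*(1/31151) = -128531038*1/31151 = -128531038/31151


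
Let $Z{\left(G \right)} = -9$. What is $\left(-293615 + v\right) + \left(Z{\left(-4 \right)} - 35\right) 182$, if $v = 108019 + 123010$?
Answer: $-70594$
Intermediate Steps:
$v = 231029$
$\left(-293615 + v\right) + \left(Z{\left(-4 \right)} - 35\right) 182 = \left(-293615 + 231029\right) + \left(-9 - 35\right) 182 = -62586 - 8008 = -70594$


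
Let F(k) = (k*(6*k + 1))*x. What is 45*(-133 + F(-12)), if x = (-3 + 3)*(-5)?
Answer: -5985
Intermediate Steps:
x = 0 (x = 0*(-5) = 0)
F(k) = 0 (F(k) = (k*(6*k + 1))*0 = (k*(1 + 6*k))*0 = 0)
45*(-133 + F(-12)) = 45*(-133 + 0) = 45*(-133) = -5985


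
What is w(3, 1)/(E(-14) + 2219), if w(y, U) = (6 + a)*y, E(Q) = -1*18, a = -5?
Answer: 3/2201 ≈ 0.0013630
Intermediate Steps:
E(Q) = -18
w(y, U) = y (w(y, U) = (6 - 5)*y = 1*y = y)
w(3, 1)/(E(-14) + 2219) = 3/(-18 + 2219) = 3/2201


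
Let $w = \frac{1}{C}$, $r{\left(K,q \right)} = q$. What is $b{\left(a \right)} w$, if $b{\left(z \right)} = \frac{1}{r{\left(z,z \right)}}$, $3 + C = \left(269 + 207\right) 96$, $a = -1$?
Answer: $- \frac{1}{45693} \approx -2.1885 \cdot 10^{-5}$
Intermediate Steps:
$C = 45693$ ($C = -3 + \left(269 + 207\right) 96 = -3 + 476 \cdot 96 = -3 + 45696 = 45693$)
$b{\left(z \right)} = \frac{1}{z}$
$w = \frac{1}{45693} \approx 2.1885 \cdot 10^{-5}$
$b{\left(a \right)} w = \frac{1}{-1} \cdot \frac{1}{45693} = \left(-1\right) \frac{1}{45693} = - \frac{1}{45693}$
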